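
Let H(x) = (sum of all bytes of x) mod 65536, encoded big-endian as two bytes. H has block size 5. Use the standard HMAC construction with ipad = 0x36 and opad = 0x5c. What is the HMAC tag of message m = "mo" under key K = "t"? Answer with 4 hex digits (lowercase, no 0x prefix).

028f

Key "t" = 74 is 1 byte ≤ B = 5; zero-pad to 5 bytes: K' = 74 00 00 00 00.
K' ⊕ ipad = 42 36 36 36 36.  K' ⊕ opad = 28 5c 5c 5c 5c.
Inner input = (K'⊕ipad) ∥ m = 42 36 36 36 36 ∥ 6d 6f.
Inner hash: sum = 66+54+54+54+54+109+111 = 502 → 01 f6.
Outer input = (K'⊕opad) ∥ inner = 28 5c 5c 5c 5c ∥ 01 f6.
Outer hash (tag): sum = 40+92+92+92+92+1+246 = 655 → 02 8f.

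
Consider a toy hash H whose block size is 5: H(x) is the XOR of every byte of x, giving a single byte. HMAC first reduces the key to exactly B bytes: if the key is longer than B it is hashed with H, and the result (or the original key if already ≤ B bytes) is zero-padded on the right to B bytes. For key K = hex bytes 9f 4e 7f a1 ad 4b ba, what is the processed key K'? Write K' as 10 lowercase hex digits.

5300000000

|K| = 7 > B = 5, so first hash the key.
H(K): XOR 9f⊕4e⊕7f⊕a1⊕ad⊕4b⊕ba = 53.
Zero-pad H(K) = 53 to 5 bytes: K' = 53 00 00 00 00.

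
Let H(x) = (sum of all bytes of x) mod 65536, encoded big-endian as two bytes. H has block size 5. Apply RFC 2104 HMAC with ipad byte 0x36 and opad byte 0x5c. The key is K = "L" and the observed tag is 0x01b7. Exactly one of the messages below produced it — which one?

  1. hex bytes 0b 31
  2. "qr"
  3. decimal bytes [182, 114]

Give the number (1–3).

Key "L" = 4c is 1 byte ≤ B = 5; zero-pad to 5 bytes: K' = 4c 00 00 00 00.
K' ⊕ ipad = 7a 36 36 36 36; K' ⊕ opad = 10 5c 5c 5c 5c.
m1: inner = H(7a 36 36 36 36 0b 31) = 01 8e; tag = H(10 5c 5c 5c 5c 01 8e) = 020f
m2: inner = H(7a 36 36 36 36 71 72) = 02 35; tag = H(10 5c 5c 5c 5c 02 35) = 01b7 ← matches
m3: inner = H(7a 36 36 36 36 b6 72) = 02 7a; tag = H(10 5c 5c 5c 5c 02 7a) = 01fc

2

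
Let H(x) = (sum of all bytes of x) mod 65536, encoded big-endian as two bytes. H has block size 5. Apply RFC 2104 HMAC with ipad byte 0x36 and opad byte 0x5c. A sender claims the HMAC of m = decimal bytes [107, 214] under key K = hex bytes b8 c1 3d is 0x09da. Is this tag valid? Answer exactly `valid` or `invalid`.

Key hex bytes b8 c1 3d is 3 bytes ≤ B = 5; zero-pad to 5 bytes: K' = b8 c1 3d 00 00.
K' ⊕ ipad = 8e f7 0b 36 36; K' ⊕ opad = e4 9d 61 5c 5c.
Inner hash: sum = 142+247+11+54+54+107+214 = 829 → 03 3d.
Outer hash (recomputed tag): sum = 228+157+97+92+92+3+61 = 730 → 02 da.
Recomputed tag = 02da; claimed = 09da → mismatch.

invalid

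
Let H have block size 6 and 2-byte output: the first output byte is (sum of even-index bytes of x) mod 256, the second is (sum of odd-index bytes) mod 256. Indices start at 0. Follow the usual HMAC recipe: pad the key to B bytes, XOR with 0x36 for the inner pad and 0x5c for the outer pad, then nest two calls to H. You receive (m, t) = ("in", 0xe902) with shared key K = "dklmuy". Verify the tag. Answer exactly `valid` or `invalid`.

valid

Key "dklmuy" = 64 6b 6c 6d 75 79 is exactly B = 6 bytes: K' = 64 6b 6c 6d 75 79.
K' ⊕ ipad = 52 5d 5a 5b 43 4f; K' ⊕ opad = 38 37 30 31 29 25.
Inner hash: even-index sum = 344 mod 256 = 88; odd-index sum = 373 mod 256 = 117 → 58 75.
Outer hash (recomputed tag): even-index sum = 233 mod 256 = 233; odd-index sum = 258 mod 256 = 2 → e9 02.
Recomputed tag = e902; claimed = e902 → match.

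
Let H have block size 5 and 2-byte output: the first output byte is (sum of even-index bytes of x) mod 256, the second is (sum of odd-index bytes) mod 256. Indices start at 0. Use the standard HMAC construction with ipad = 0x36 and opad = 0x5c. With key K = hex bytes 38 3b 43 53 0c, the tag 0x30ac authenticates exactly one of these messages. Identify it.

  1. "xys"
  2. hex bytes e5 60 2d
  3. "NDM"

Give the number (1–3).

1

Key hex bytes 38 3b 43 53 0c is exactly B = 5 bytes: K' = 38 3b 43 53 0c.
K' ⊕ ipad = 0e 0d 75 65 3a; K' ⊕ opad = 64 67 1f 0f 50.
m1: inner = H(0e 0d 75 65 3a 78 79 73) = 36 5d; tag = H(64 67 1f 0f 50 36 5d) = 30ac ← matches
m2: inner = H(0e 0d 75 65 3a e5 60 2d) = 1d 84; tag = H(64 67 1f 0f 50 1d 84) = 5793
m3: inner = H(0e 0d 75 65 3a 4e 44 4d) = 01 0d; tag = H(64 67 1f 0f 50 01 0d) = e077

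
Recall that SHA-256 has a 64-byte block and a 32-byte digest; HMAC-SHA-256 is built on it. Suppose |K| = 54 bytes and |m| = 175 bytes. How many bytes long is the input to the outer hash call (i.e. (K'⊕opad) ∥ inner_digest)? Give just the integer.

96

Key is 54 ≤ 64 bytes, zero-padded: |K'| = 64.
Outer input = (K'⊕opad) ∥ H(inner) → 64 + 32 = 96 bytes.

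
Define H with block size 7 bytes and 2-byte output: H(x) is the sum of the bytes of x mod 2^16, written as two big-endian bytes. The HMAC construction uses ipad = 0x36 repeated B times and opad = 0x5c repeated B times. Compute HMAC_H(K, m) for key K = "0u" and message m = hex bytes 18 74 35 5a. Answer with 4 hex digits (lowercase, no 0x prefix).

Key "0u" = 30 75 is 2 bytes ≤ B = 7; zero-pad to 7 bytes: K' = 30 75 00 00 00 00 00.
K' ⊕ ipad = 06 43 36 36 36 36 36.  K' ⊕ opad = 6c 29 5c 5c 5c 5c 5c.
Inner input = (K'⊕ipad) ∥ m = 06 43 36 36 36 36 36 ∥ 18 74 35 5a.
Inner hash: sum = 6+67+54+54+54+54+54+24+116+53+90 = 626 → 02 72.
Outer input = (K'⊕opad) ∥ inner = 6c 29 5c 5c 5c 5c 5c ∥ 02 72.
Outer hash (tag): sum = 108+41+92+92+92+92+92+2+114 = 725 → 02 d5.

02d5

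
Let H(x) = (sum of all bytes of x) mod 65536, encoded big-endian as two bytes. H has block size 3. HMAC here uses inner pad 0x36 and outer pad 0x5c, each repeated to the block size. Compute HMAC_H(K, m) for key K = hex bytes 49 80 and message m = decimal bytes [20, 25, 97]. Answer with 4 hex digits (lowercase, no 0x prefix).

0247

Key hex bytes 49 80 is 2 bytes ≤ B = 3; zero-pad to 3 bytes: K' = 49 80 00.
K' ⊕ ipad = 7f b6 36.  K' ⊕ opad = 15 dc 5c.
Inner input = (K'⊕ipad) ∥ m = 7f b6 36 ∥ 14 19 61.
Inner hash: sum = 127+182+54+20+25+97 = 505 → 01 f9.
Outer input = (K'⊕opad) ∥ inner = 15 dc 5c ∥ 01 f9.
Outer hash (tag): sum = 21+220+92+1+249 = 583 → 02 47.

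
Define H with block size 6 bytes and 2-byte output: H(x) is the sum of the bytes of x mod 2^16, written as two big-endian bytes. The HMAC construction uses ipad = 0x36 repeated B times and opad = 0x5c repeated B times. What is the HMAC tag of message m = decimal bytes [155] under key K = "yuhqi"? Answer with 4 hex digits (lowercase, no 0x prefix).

Key "yuhqi" = 79 75 68 71 69 is 5 bytes ≤ B = 6; zero-pad to 6 bytes: K' = 79 75 68 71 69 00.
K' ⊕ ipad = 4f 43 5e 47 5f 36.  K' ⊕ opad = 25 29 34 2d 35 5c.
Inner input = (K'⊕ipad) ∥ m = 4f 43 5e 47 5f 36 ∥ 9b.
Inner hash: sum = 79+67+94+71+95+54+155 = 615 → 02 67.
Outer input = (K'⊕opad) ∥ inner = 25 29 34 2d 35 5c ∥ 02 67.
Outer hash (tag): sum = 37+41+52+45+53+92+2+103 = 425 → 01 a9.

01a9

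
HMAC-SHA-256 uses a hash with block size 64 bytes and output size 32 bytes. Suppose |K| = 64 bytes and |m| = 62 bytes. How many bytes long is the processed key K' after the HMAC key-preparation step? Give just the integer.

Key is 64 ≤ 64 bytes, zero-padded: |K'| = 64.

64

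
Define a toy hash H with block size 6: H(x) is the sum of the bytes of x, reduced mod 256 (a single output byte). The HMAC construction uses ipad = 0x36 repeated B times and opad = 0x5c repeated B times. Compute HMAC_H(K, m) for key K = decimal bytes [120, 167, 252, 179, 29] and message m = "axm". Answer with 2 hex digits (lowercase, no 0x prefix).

20

Key decimal bytes [120, 167, 252, 179, 29] = 78 a7 fc b3 1d is 5 bytes ≤ B = 6; zero-pad to 6 bytes: K' = 78 a7 fc b3 1d 00.
K' ⊕ ipad = 4e 91 ca 85 2b 36.  K' ⊕ opad = 24 fb a0 ef 41 5c.
Inner input = (K'⊕ipad) ∥ m = 4e 91 ca 85 2b 36 ∥ 61 78 6d.
Inner hash: sum = 78+145+202+133+43+54+97+120+109 = 981; mod 256 = 213 → d5.
Outer input = (K'⊕opad) ∥ inner = 24 fb a0 ef 41 5c ∥ d5.
Outer hash (tag): sum = 36+251+160+239+65+92+213 = 1056; mod 256 = 32 → 20.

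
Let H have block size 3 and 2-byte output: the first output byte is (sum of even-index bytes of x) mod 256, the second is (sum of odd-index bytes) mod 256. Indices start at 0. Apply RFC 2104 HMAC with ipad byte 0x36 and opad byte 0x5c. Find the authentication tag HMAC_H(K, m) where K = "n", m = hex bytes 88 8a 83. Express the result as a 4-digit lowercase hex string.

cf74

Key "n" = 6e is 1 byte ≤ B = 3; zero-pad to 3 bytes: K' = 6e 00 00.
K' ⊕ ipad = 58 36 36.  K' ⊕ opad = 32 5c 5c.
Inner input = (K'⊕ipad) ∥ m = 58 36 36 ∥ 88 8a 83.
Inner hash: even-index sum = 280 mod 256 = 24; odd-index sum = 321 mod 256 = 65 → 18 41.
Outer input = (K'⊕opad) ∥ inner = 32 5c 5c ∥ 18 41.
Outer hash (tag): even-index sum = 207 mod 256 = 207; odd-index sum = 116 mod 256 = 116 → cf 74.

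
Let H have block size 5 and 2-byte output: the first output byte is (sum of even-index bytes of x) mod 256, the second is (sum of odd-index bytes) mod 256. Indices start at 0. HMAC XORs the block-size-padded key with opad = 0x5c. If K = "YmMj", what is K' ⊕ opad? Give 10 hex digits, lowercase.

053111365c

Key "YmMj" = 59 6d 4d 6a is 4 bytes ≤ B = 5; zero-pad to 5 bytes: K' = 59 6d 4d 6a 00.
XOR each byte with 0x5c: 59⊕5c=05, 6d⊕5c=31, 4d⊕5c=11, 6a⊕5c=36, 00⊕5c=5c.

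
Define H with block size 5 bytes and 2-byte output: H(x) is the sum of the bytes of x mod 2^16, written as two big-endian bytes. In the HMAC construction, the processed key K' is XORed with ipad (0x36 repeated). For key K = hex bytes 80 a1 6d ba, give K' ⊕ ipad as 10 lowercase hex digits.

Key hex bytes 80 a1 6d ba is 4 bytes ≤ B = 5; zero-pad to 5 bytes: K' = 80 a1 6d ba 00.
XOR each byte with 0x36: 80⊕36=b6, a1⊕36=97, 6d⊕36=5b, ba⊕36=8c, 00⊕36=36.

b6975b8c36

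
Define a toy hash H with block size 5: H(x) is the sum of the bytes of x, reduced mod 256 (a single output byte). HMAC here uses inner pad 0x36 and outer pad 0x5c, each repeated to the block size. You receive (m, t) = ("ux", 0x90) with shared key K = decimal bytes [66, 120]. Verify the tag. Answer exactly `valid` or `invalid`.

invalid

Key decimal bytes [66, 120] = 42 78 is 2 bytes ≤ B = 5; zero-pad to 5 bytes: K' = 42 78 00 00 00.
K' ⊕ ipad = 74 4e 36 36 36; K' ⊕ opad = 1e 24 5c 5c 5c.
Inner hash: sum = 116+78+54+54+54+117+120 = 593; mod 256 = 81 → 51.
Outer hash (recomputed tag): sum = 30+36+92+92+92+81 = 423; mod 256 = 167 → a7.
Recomputed tag = a7; claimed = 90 → mismatch.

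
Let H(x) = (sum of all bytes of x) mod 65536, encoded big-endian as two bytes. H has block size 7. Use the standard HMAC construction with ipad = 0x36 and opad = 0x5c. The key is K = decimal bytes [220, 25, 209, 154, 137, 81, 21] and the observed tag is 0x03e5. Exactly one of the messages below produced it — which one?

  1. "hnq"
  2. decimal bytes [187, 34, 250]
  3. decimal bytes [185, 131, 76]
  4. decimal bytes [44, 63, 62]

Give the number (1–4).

4

Key decimal bytes [220, 25, 209, 154, 137, 81, 21] = dc 19 d1 9a 89 51 15 is exactly B = 7 bytes: K' = dc 19 d1 9a 89 51 15.
K' ⊕ ipad = ea 2f e7 ac bf 67 23; K' ⊕ opad = 80 45 8d c6 d5 0d 49.
m1: inner = H(ea 2f e7 ac bf 67 23 68 6e 71) = 05 3c; tag = H(80 45 8d c6 d5 0d 49 05 3c) = 0384
m2: inner = H(ea 2f e7 ac bf 67 23 bb 22 fa) = 05 cc; tag = H(80 45 8d c6 d5 0d 49 05 cc) = 0414
m3: inner = H(ea 2f e7 ac bf 67 23 b9 83 4c) = 05 7d; tag = H(80 45 8d c6 d5 0d 49 05 7d) = 03c5
m4: inner = H(ea 2f e7 ac bf 67 23 2c 3f 3e) = 04 9e; tag = H(80 45 8d c6 d5 0d 49 04 9e) = 03e5 ← matches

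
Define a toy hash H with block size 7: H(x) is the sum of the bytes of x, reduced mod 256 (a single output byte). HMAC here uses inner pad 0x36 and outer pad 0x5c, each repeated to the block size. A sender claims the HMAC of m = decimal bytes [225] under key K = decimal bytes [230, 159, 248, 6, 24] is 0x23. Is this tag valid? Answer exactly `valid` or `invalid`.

invalid

Key decimal bytes [230, 159, 248, 6, 24] = e6 9f f8 06 18 is 5 bytes ≤ B = 7; zero-pad to 7 bytes: K' = e6 9f f8 06 18 00 00.
K' ⊕ ipad = d0 a9 ce 30 2e 36 36; K' ⊕ opad = ba c3 a4 5a 44 5c 5c.
Inner hash: sum = 208+169+206+48+46+54+54+225 = 1010; mod 256 = 242 → f2.
Outer hash (recomputed tag): sum = 186+195+164+90+68+92+92+242 = 1129; mod 256 = 105 → 69.
Recomputed tag = 69; claimed = 23 → mismatch.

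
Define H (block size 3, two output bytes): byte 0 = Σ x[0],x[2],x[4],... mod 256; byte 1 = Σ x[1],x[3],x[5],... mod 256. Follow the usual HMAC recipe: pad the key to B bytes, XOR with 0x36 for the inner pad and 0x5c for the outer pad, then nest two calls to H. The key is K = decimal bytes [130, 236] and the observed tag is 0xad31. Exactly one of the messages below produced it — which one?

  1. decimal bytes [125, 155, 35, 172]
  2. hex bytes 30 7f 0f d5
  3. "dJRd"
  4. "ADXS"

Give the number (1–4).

Key decimal bytes [130, 236] = 82 ec is 2 bytes ≤ B = 3; zero-pad to 3 bytes: K' = 82 ec 00.
K' ⊕ ipad = b4 da 36; K' ⊕ opad = de b0 5c.
m1: inner = H(b4 da 36 7d 9b 23 ac) = 31 7a; tag = H(de b0 5c 31 7a) = b4e1
m2: inner = H(b4 da 36 30 7f 0f d5) = 3e 19; tag = H(de b0 5c 3e 19) = 53ee
m3: inner = H(b4 da 36 64 4a 52 64) = 98 90; tag = H(de b0 5c 98 90) = ca48
m4: inner = H(b4 da 36 41 44 58 53) = 81 73; tag = H(de b0 5c 81 73) = ad31 ← matches

4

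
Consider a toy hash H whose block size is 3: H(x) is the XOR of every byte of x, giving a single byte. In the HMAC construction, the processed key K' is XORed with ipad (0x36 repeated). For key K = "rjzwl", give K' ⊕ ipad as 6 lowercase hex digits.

Key "rjzwl" = 72 6a 7a 77 6c is 5 bytes > B = 3, so hash it first: H(key) = 79, then zero-pad to 3 bytes: K' = 79 00 00.
XOR each byte with 0x36: 79⊕36=4f, 00⊕36=36, 00⊕36=36.

4f3636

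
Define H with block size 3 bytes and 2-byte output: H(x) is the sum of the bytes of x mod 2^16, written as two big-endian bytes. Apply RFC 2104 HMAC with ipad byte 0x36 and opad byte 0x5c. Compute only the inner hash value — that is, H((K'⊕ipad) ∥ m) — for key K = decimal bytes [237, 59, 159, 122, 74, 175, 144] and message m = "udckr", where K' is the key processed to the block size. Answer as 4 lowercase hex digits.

Key decimal bytes [237, 59, 159, 122, 74, 175, 144] = ed 3b 9f 7a 4a af 90 is 7 bytes > B = 3, so hash it first: H(key) = 03 ca, then zero-pad to 3 bytes: K' = 03 ca 00.
K' ⊕ ipad = 35 fc 36.
Inner input = 35 fc 36 ∥ 75 64 63 6b 72.
Inner hash: sum = 53+252+54+117+100+99+107+114 = 896 → 03 80.

0380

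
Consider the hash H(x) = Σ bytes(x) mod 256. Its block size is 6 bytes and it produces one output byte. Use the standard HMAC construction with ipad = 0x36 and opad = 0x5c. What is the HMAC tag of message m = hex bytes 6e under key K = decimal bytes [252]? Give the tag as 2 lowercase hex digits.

Key decimal bytes [252] = fc is 1 byte ≤ B = 6; zero-pad to 6 bytes: K' = fc 00 00 00 00 00.
K' ⊕ ipad = ca 36 36 36 36 36.  K' ⊕ opad = a0 5c 5c 5c 5c 5c.
Inner input = (K'⊕ipad) ∥ m = ca 36 36 36 36 36 ∥ 6e.
Inner hash: sum = 202+54+54+54+54+54+110 = 582; mod 256 = 70 → 46.
Outer input = (K'⊕opad) ∥ inner = a0 5c 5c 5c 5c 5c ∥ 46.
Outer hash (tag): sum = 160+92+92+92+92+92+70 = 690; mod 256 = 178 → b2.

b2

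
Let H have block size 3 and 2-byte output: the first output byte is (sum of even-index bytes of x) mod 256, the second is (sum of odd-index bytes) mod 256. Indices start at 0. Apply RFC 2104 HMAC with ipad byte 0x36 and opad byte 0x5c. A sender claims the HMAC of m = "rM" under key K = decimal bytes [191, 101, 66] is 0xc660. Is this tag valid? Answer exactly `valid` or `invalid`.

Key decimal bytes [191, 101, 66] = bf 65 42 is exactly B = 3 bytes: K' = bf 65 42.
K' ⊕ ipad = 89 53 74; K' ⊕ opad = e3 39 1e.
Inner hash: even-index sum = 330 mod 256 = 74; odd-index sum = 197 mod 256 = 197 → 4a c5.
Outer hash (recomputed tag): even-index sum = 454 mod 256 = 198; odd-index sum = 131 mod 256 = 131 → c6 83.
Recomputed tag = c683; claimed = c660 → mismatch.

invalid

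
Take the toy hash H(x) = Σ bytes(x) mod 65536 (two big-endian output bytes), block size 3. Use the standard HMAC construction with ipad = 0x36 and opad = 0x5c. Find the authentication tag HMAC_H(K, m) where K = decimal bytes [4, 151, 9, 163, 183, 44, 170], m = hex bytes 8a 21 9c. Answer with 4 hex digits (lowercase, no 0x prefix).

01d7

Key decimal bytes [4, 151, 9, 163, 183, 44, 170] = 04 97 09 a3 b7 2c aa is 7 bytes > B = 3, so hash it first: H(key) = 02 d4, then zero-pad to 3 bytes: K' = 02 d4 00.
K' ⊕ ipad = 34 e2 36.  K' ⊕ opad = 5e 88 5c.
Inner input = (K'⊕ipad) ∥ m = 34 e2 36 ∥ 8a 21 9c.
Inner hash: sum = 52+226+54+138+33+156 = 659 → 02 93.
Outer input = (K'⊕opad) ∥ inner = 5e 88 5c ∥ 02 93.
Outer hash (tag): sum = 94+136+92+2+147 = 471 → 01 d7.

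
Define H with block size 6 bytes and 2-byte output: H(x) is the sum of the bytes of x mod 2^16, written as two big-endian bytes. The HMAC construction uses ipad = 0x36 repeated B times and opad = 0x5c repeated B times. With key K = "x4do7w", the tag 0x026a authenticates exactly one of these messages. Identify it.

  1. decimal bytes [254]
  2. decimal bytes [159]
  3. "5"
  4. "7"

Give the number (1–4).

Key "x4do7w" = 78 34 64 6f 37 77 is exactly B = 6 bytes: K' = 78 34 64 6f 37 77.
K' ⊕ ipad = 4e 02 52 59 01 41; K' ⊕ opad = 24 68 38 33 6b 2b.
m1: inner = H(4e 02 52 59 01 41 fe) = 02 3b; tag = H(24 68 38 33 6b 2b 02 3b) = 01ca
m2: inner = H(4e 02 52 59 01 41 9f) = 01 dc; tag = H(24 68 38 33 6b 2b 01 dc) = 026a ← matches
m3: inner = H(4e 02 52 59 01 41 35) = 01 72; tag = H(24 68 38 33 6b 2b 01 72) = 0200
m4: inner = H(4e 02 52 59 01 41 37) = 01 74; tag = H(24 68 38 33 6b 2b 01 74) = 0202

2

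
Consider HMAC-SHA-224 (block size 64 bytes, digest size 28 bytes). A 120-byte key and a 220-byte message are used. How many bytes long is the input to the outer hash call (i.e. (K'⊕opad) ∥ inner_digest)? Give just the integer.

92

Key is 120 > 64 bytes, so it is hashed to 28 bytes then zero-padded to 64: |K'| = 64.
Outer input = (K'⊕opad) ∥ H(inner) → 64 + 28 = 92 bytes.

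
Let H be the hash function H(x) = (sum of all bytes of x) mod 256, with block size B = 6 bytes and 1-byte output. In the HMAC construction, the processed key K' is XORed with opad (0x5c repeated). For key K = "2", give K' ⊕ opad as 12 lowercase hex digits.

6e5c5c5c5c5c

Key "2" = 32 is 1 byte ≤ B = 6; zero-pad to 6 bytes: K' = 32 00 00 00 00 00.
XOR each byte with 0x5c: 32⊕5c=6e, 00⊕5c=5c, 00⊕5c=5c, 00⊕5c=5c, 00⊕5c=5c, 00⊕5c=5c.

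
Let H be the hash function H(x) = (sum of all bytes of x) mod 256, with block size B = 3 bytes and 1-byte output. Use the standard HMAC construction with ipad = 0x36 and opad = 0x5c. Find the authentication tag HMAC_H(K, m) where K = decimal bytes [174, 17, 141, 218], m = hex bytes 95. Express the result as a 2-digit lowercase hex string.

43

Key decimal bytes [174, 17, 141, 218] = ae 11 8d da is 4 bytes > B = 3, so hash it first: H(key) = 26, then zero-pad to 3 bytes: K' = 26 00 00.
K' ⊕ ipad = 10 36 36.  K' ⊕ opad = 7a 5c 5c.
Inner input = (K'⊕ipad) ∥ m = 10 36 36 ∥ 95.
Inner hash: sum = 16+54+54+149 = 273; mod 256 = 17 → 11.
Outer input = (K'⊕opad) ∥ inner = 7a 5c 5c ∥ 11.
Outer hash (tag): sum = 122+92+92+17 = 323; mod 256 = 67 → 43.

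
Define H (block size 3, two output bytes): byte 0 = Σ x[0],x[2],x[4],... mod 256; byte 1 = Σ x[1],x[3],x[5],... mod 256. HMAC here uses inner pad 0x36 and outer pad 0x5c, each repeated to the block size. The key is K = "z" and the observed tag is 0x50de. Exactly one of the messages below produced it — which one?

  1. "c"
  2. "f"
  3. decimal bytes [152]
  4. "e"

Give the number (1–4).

3

Key "z" = 7a is 1 byte ≤ B = 3; zero-pad to 3 bytes: K' = 7a 00 00.
K' ⊕ ipad = 4c 36 36; K' ⊕ opad = 26 5c 5c.
m1: inner = H(4c 36 36 63) = 82 99; tag = H(26 5c 5c 82 99) = 1bde
m2: inner = H(4c 36 36 66) = 82 9c; tag = H(26 5c 5c 82 9c) = 1ede
m3: inner = H(4c 36 36 98) = 82 ce; tag = H(26 5c 5c 82 ce) = 50de ← matches
m4: inner = H(4c 36 36 65) = 82 9b; tag = H(26 5c 5c 82 9b) = 1dde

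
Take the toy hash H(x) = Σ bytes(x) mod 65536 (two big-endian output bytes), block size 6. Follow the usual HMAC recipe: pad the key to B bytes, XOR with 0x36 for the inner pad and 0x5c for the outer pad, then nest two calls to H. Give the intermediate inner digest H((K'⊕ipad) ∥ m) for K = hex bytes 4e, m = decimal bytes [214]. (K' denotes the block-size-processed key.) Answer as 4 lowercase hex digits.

025c

Key hex bytes 4e is 1 byte ≤ B = 6; zero-pad to 6 bytes: K' = 4e 00 00 00 00 00.
K' ⊕ ipad = 78 36 36 36 36 36.
Inner input = 78 36 36 36 36 36 ∥ d6.
Inner hash: sum = 120+54+54+54+54+54+214 = 604 → 02 5c.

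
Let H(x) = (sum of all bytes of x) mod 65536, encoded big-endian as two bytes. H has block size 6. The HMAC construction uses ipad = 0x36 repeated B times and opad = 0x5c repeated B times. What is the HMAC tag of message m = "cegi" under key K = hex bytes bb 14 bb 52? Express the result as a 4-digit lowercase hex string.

Key hex bytes bb 14 bb 52 is 4 bytes ≤ B = 6; zero-pad to 6 bytes: K' = bb 14 bb 52 00 00.
K' ⊕ ipad = 8d 22 8d 64 36 36.  K' ⊕ opad = e7 48 e7 0e 5c 5c.
Inner input = (K'⊕ipad) ∥ m = 8d 22 8d 64 36 36 ∥ 63 65 67 69.
Inner hash: sum = 141+34+141+100+54+54+99+101+103+105 = 932 → 03 a4.
Outer input = (K'⊕opad) ∥ inner = e7 48 e7 0e 5c 5c ∥ 03 a4.
Outer hash (tag): sum = 231+72+231+14+92+92+3+164 = 899 → 03 83.

0383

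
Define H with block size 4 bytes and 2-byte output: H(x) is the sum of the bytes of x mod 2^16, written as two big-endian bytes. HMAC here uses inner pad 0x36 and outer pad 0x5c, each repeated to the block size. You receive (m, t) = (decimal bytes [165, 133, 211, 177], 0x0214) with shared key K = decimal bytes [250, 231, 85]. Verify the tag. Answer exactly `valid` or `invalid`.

invalid

Key decimal bytes [250, 231, 85] = fa e7 55 is 3 bytes ≤ B = 4; zero-pad to 4 bytes: K' = fa e7 55 00.
K' ⊕ ipad = cc d1 63 36; K' ⊕ opad = a6 bb 09 5c.
Inner hash: sum = 204+209+99+54+165+133+211+177 = 1252 → 04 e4.
Outer hash (recomputed tag): sum = 166+187+9+92+4+228 = 686 → 02 ae.
Recomputed tag = 02ae; claimed = 0214 → mismatch.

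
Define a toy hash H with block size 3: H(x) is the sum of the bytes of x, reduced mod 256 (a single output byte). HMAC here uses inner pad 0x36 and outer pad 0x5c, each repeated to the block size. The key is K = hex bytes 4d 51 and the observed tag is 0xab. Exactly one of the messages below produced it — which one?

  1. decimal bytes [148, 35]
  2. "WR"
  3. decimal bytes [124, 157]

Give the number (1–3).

3

Key hex bytes 4d 51 is 2 bytes ≤ B = 3; zero-pad to 3 bytes: K' = 4d 51 00.
K' ⊕ ipad = 7b 67 36; K' ⊕ opad = 11 0d 5c.
m1: inner = H(7b 67 36 94 23) = cf; tag = H(11 0d 5c cf) = 49
m2: inner = H(7b 67 36 57 52) = c1; tag = H(11 0d 5c c1) = 3b
m3: inner = H(7b 67 36 7c 9d) = 31; tag = H(11 0d 5c 31) = ab ← matches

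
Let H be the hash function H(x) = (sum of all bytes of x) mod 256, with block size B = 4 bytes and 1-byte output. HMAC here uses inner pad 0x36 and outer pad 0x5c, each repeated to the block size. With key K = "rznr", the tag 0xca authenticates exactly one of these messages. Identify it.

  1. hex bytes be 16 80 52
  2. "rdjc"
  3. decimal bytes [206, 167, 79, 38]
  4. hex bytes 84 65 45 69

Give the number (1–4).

3

Key "rznr" = 72 7a 6e 72 is exactly B = 4 bytes: K' = 72 7a 6e 72.
K' ⊕ ipad = 44 4c 58 44; K' ⊕ opad = 2e 26 32 2e.
m1: inner = H(44 4c 58 44 be 16 80 52) = d2; tag = H(2e 26 32 2e d2) = 86
m2: inner = H(44 4c 58 44 72 64 6a 63) = cf; tag = H(2e 26 32 2e cf) = 83
m3: inner = H(44 4c 58 44 ce a7 4f 26) = 16; tag = H(2e 26 32 2e 16) = ca ← matches
m4: inner = H(44 4c 58 44 84 65 45 69) = c3; tag = H(2e 26 32 2e c3) = 77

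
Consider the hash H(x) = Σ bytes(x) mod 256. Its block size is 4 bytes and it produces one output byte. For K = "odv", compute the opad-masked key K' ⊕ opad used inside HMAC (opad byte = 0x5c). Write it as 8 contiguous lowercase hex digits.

Key "odv" = 6f 64 76 is 3 bytes ≤ B = 4; zero-pad to 4 bytes: K' = 6f 64 76 00.
XOR each byte with 0x5c: 6f⊕5c=33, 64⊕5c=38, 76⊕5c=2a, 00⊕5c=5c.

33382a5c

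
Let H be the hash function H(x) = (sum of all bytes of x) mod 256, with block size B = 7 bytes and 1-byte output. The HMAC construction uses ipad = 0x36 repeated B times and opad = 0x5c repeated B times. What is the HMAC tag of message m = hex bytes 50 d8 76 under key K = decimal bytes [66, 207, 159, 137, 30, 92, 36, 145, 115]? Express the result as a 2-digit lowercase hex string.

Key decimal bytes [66, 207, 159, 137, 30, 92, 36, 145, 115] = 42 cf 9f 89 1e 5c 24 91 73 is 9 bytes > B = 7, so hash it first: H(key) = db, then zero-pad to 7 bytes: K' = db 00 00 00 00 00 00.
K' ⊕ ipad = ed 36 36 36 36 36 36.  K' ⊕ opad = 87 5c 5c 5c 5c 5c 5c.
Inner input = (K'⊕ipad) ∥ m = ed 36 36 36 36 36 36 ∥ 50 d8 76.
Inner hash: sum = 237+54+54+54+54+54+54+80+216+118 = 975; mod 256 = 207 → cf.
Outer input = (K'⊕opad) ∥ inner = 87 5c 5c 5c 5c 5c 5c ∥ cf.
Outer hash (tag): sum = 135+92+92+92+92+92+92+207 = 894; mod 256 = 126 → 7e.

7e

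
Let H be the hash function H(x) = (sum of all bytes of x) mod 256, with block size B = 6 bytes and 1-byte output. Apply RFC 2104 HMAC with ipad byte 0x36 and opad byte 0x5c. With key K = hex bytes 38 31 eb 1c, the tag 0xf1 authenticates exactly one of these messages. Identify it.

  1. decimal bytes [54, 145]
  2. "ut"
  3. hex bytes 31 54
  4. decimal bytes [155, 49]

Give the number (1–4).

Key hex bytes 38 31 eb 1c is 4 bytes ≤ B = 6; zero-pad to 6 bytes: K' = 38 31 eb 1c 00 00.
K' ⊕ ipad = 0e 07 dd 2a 36 36; K' ⊕ opad = 64 6d b7 40 5c 5c.
m1: inner = H(0e 07 dd 2a 36 36 36 91) = 4f; tag = H(64 6d b7 40 5c 5c 4f) = cf
m2: inner = H(0e 07 dd 2a 36 36 75 74) = 71; tag = H(64 6d b7 40 5c 5c 71) = f1 ← matches
m3: inner = H(0e 07 dd 2a 36 36 31 54) = 0d; tag = H(64 6d b7 40 5c 5c 0d) = 8d
m4: inner = H(0e 07 dd 2a 36 36 9b 31) = 54; tag = H(64 6d b7 40 5c 5c 54) = d4

2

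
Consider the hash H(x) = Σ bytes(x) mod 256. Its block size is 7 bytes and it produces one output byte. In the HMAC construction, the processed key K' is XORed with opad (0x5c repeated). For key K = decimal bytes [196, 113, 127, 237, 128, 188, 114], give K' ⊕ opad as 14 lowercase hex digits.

Key decimal bytes [196, 113, 127, 237, 128, 188, 114] = c4 71 7f ed 80 bc 72 is exactly B = 7 bytes: K' = c4 71 7f ed 80 bc 72.
XOR each byte with 0x5c: c4⊕5c=98, 71⊕5c=2d, 7f⊕5c=23, ed⊕5c=b1, 80⊕5c=dc, bc⊕5c=e0, 72⊕5c=2e.

982d23b1dce02e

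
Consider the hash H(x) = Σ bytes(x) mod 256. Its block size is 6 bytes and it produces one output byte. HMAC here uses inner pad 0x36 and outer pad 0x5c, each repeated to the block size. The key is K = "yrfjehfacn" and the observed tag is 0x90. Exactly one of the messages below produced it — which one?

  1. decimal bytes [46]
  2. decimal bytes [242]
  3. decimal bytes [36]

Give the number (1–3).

3

Key "yrfjehfacn" = 79 72 66 6a 65 68 66 61 63 6e is 10 bytes > B = 6, so hash it first: H(key) = 20, then zero-pad to 6 bytes: K' = 20 00 00 00 00 00.
K' ⊕ ipad = 16 36 36 36 36 36; K' ⊕ opad = 7c 5c 5c 5c 5c 5c.
m1: inner = H(16 36 36 36 36 36 2e) = 52; tag = H(7c 5c 5c 5c 5c 5c 52) = 9a
m2: inner = H(16 36 36 36 36 36 f2) = 16; tag = H(7c 5c 5c 5c 5c 5c 16) = 5e
m3: inner = H(16 36 36 36 36 36 24) = 48; tag = H(7c 5c 5c 5c 5c 5c 48) = 90 ← matches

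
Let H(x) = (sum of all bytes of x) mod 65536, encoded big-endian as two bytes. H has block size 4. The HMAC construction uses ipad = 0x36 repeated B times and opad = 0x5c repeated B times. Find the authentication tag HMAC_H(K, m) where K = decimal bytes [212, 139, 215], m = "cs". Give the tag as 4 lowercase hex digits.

Key decimal bytes [212, 139, 215] = d4 8b d7 is 3 bytes ≤ B = 4; zero-pad to 4 bytes: K' = d4 8b d7 00.
K' ⊕ ipad = e2 bd e1 36.  K' ⊕ opad = 88 d7 8b 5c.
Inner input = (K'⊕ipad) ∥ m = e2 bd e1 36 ∥ 63 73.
Inner hash: sum = 226+189+225+54+99+115 = 908 → 03 8c.
Outer input = (K'⊕opad) ∥ inner = 88 d7 8b 5c ∥ 03 8c.
Outer hash (tag): sum = 136+215+139+92+3+140 = 725 → 02 d5.

02d5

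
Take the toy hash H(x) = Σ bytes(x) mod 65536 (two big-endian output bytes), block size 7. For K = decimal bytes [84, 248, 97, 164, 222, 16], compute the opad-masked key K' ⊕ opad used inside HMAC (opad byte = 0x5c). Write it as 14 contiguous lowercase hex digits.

08a43df8824c5c

Key decimal bytes [84, 248, 97, 164, 222, 16] = 54 f8 61 a4 de 10 is 6 bytes ≤ B = 7; zero-pad to 7 bytes: K' = 54 f8 61 a4 de 10 00.
XOR each byte with 0x5c: 54⊕5c=08, f8⊕5c=a4, 61⊕5c=3d, a4⊕5c=f8, de⊕5c=82, 10⊕5c=4c, 00⊕5c=5c.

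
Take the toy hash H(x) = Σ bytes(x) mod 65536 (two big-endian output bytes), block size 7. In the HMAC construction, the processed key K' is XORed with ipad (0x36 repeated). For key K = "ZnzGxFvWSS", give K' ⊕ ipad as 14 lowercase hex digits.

Key "ZnzGxFvWSS" = 5a 6e 7a 47 78 46 76 57 53 53 is 10 bytes > B = 7, so hash it first: H(key) = 03 ba, then zero-pad to 7 bytes: K' = 03 ba 00 00 00 00 00.
XOR each byte with 0x36: 03⊕36=35, ba⊕36=8c, 00⊕36=36, 00⊕36=36, 00⊕36=36, 00⊕36=36, 00⊕36=36.

358c3636363636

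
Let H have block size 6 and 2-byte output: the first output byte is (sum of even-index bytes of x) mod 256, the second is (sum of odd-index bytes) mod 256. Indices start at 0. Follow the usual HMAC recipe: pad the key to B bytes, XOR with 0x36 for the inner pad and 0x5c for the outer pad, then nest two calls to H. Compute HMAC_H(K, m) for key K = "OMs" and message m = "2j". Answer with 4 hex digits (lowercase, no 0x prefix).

c41a

Key "OMs" = 4f 4d 73 is 3 bytes ≤ B = 6; zero-pad to 6 bytes: K' = 4f 4d 73 00 00 00.
K' ⊕ ipad = 79 7b 45 36 36 36.  K' ⊕ opad = 13 11 2f 5c 5c 5c.
Inner input = (K'⊕ipad) ∥ m = 79 7b 45 36 36 36 ∥ 32 6a.
Inner hash: even-index sum = 294 mod 256 = 38; odd-index sum = 337 mod 256 = 81 → 26 51.
Outer input = (K'⊕opad) ∥ inner = 13 11 2f 5c 5c 5c ∥ 26 51.
Outer hash (tag): even-index sum = 196 mod 256 = 196; odd-index sum = 282 mod 256 = 26 → c4 1a.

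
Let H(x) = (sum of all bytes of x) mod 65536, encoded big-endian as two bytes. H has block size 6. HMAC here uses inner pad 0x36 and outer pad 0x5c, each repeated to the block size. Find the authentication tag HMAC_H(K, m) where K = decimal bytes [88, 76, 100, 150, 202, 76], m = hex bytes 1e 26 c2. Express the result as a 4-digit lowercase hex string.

Key decimal bytes [88, 76, 100, 150, 202, 76] = 58 4c 64 96 ca 4c is exactly B = 6 bytes: K' = 58 4c 64 96 ca 4c.
K' ⊕ ipad = 6e 7a 52 a0 fc 7a.  K' ⊕ opad = 04 10 38 ca 96 10.
Inner input = (K'⊕ipad) ∥ m = 6e 7a 52 a0 fc 7a ∥ 1e 26 c2.
Inner hash: sum = 110+122+82+160+252+122+30+38+194 = 1110 → 04 56.
Outer input = (K'⊕opad) ∥ inner = 04 10 38 ca 96 10 ∥ 04 56.
Outer hash (tag): sum = 4+16+56+202+150+16+4+86 = 534 → 02 16.

0216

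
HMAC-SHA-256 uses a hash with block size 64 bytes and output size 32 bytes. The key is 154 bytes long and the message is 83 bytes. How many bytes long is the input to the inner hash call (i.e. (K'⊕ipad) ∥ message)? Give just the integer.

Key is 154 > 64 bytes, so it is hashed to 32 bytes then zero-padded to 64: |K'| = 64.
Inner input = (K'⊕ipad) ∥ m → 64 + 83 = 147 bytes.

147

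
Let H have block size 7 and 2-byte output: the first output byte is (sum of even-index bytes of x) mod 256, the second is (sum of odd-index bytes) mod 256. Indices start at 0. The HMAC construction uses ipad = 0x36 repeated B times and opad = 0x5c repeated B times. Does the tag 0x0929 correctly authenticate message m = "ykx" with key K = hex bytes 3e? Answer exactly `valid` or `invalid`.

valid

Key hex bytes 3e is 1 byte ≤ B = 7; zero-pad to 7 bytes: K' = 3e 00 00 00 00 00 00.
K' ⊕ ipad = 08 36 36 36 36 36 36; K' ⊕ opad = 62 5c 5c 5c 5c 5c 5c.
Inner hash: even-index sum = 277 mod 256 = 21; odd-index sum = 403 mod 256 = 147 → 15 93.
Outer hash (recomputed tag): even-index sum = 521 mod 256 = 9; odd-index sum = 297 mod 256 = 41 → 09 29.
Recomputed tag = 0929; claimed = 0929 → match.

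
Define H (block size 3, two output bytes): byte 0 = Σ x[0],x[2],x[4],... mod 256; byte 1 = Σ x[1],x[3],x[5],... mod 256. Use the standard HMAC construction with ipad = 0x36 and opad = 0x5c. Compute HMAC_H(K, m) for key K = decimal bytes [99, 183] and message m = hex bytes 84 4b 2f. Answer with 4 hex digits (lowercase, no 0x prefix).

Key decimal bytes [99, 183] = 63 b7 is 2 bytes ≤ B = 3; zero-pad to 3 bytes: K' = 63 b7 00.
K' ⊕ ipad = 55 81 36.  K' ⊕ opad = 3f eb 5c.
Inner input = (K'⊕ipad) ∥ m = 55 81 36 ∥ 84 4b 2f.
Inner hash: even-index sum = 214 mod 256 = 214; odd-index sum = 308 mod 256 = 52 → d6 34.
Outer input = (K'⊕opad) ∥ inner = 3f eb 5c ∥ d6 34.
Outer hash (tag): even-index sum = 207 mod 256 = 207; odd-index sum = 449 mod 256 = 193 → cf c1.

cfc1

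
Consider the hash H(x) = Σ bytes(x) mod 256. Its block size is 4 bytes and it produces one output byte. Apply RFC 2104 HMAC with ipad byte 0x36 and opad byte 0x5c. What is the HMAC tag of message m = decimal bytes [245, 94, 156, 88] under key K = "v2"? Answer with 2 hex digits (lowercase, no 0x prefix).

47

Key "v2" = 76 32 is 2 bytes ≤ B = 4; zero-pad to 4 bytes: K' = 76 32 00 00.
K' ⊕ ipad = 40 04 36 36.  K' ⊕ opad = 2a 6e 5c 5c.
Inner input = (K'⊕ipad) ∥ m = 40 04 36 36 ∥ f5 5e 9c 58.
Inner hash: sum = 64+4+54+54+245+94+156+88 = 759; mod 256 = 247 → f7.
Outer input = (K'⊕opad) ∥ inner = 2a 6e 5c 5c ∥ f7.
Outer hash (tag): sum = 42+110+92+92+247 = 583; mod 256 = 71 → 47.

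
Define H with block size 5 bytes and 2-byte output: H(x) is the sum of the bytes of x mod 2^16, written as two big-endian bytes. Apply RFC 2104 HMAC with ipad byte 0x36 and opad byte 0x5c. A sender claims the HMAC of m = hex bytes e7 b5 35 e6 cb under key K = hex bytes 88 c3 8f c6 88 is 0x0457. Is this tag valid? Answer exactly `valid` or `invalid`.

valid

Key hex bytes 88 c3 8f c6 88 is exactly B = 5 bytes: K' = 88 c3 8f c6 88.
K' ⊕ ipad = be f5 b9 f0 be; K' ⊕ opad = d4 9f d3 9a d4.
Inner hash: sum = 190+245+185+240+190+231+181+53+230+203 = 1948 → 07 9c.
Outer hash (recomputed tag): sum = 212+159+211+154+212+7+156 = 1111 → 04 57.
Recomputed tag = 0457; claimed = 0457 → match.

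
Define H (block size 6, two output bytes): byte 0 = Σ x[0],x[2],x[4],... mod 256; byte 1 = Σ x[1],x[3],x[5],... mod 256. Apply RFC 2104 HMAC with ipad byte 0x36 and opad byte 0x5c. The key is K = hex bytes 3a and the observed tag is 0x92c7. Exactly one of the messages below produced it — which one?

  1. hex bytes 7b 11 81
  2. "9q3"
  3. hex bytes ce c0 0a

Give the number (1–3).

Key hex bytes 3a is 1 byte ≤ B = 6; zero-pad to 6 bytes: K' = 3a 00 00 00 00 00.
K' ⊕ ipad = 0c 36 36 36 36 36; K' ⊕ opad = 66 5c 5c 5c 5c 5c.
m1: inner = H(0c 36 36 36 36 36 7b 11 81) = 74 b3; tag = H(66 5c 5c 5c 5c 5c 74 b3) = 92c7 ← matches
m2: inner = H(0c 36 36 36 36 36 39 71 33) = e4 13; tag = H(66 5c 5c 5c 5c 5c e4 13) = 0227
m3: inner = H(0c 36 36 36 36 36 ce c0 0a) = 50 62; tag = H(66 5c 5c 5c 5c 5c 50 62) = 6e76

1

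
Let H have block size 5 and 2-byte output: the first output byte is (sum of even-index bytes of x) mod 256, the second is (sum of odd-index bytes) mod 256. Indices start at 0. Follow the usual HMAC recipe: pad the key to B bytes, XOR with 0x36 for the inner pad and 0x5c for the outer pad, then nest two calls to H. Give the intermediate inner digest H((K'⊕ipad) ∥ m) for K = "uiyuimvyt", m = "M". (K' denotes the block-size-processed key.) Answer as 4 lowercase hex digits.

Key "uiyuimvyt" = 75 69 79 75 69 6d 76 79 74 is 9 bytes > B = 5, so hash it first: H(key) = 41 c4, then zero-pad to 5 bytes: K' = 41 c4 00 00 00.
K' ⊕ ipad = 77 f2 36 36 36.
Inner input = 77 f2 36 36 36 ∥ 4d.
Inner hash: even-index sum = 227 mod 256 = 227; odd-index sum = 373 mod 256 = 117 → e3 75.

e375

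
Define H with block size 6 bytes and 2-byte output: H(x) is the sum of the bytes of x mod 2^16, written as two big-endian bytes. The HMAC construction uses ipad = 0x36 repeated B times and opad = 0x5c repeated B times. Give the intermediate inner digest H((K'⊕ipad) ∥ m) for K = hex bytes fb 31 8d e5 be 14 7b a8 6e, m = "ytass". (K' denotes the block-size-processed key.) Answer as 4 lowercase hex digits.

Key hex bytes fb 31 8d e5 be 14 7b a8 6e is 9 bytes > B = 6, so hash it first: H(key) = 05 01, then zero-pad to 6 bytes: K' = 05 01 00 00 00 00.
K' ⊕ ipad = 33 37 36 36 36 36.
Inner input = 33 37 36 36 36 36 ∥ 79 74 61 73 73.
Inner hash: sum = 51+55+54+54+54+54+121+116+97+115+115 = 886 → 03 76.

0376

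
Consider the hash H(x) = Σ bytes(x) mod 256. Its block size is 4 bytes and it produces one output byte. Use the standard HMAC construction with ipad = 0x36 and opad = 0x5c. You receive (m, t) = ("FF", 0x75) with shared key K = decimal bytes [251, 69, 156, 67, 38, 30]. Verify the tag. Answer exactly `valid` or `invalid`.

Key decimal bytes [251, 69, 156, 67, 38, 30] = fb 45 9c 43 26 1e is 6 bytes > B = 4, so hash it first: H(key) = 63, then zero-pad to 4 bytes: K' = 63 00 00 00.
K' ⊕ ipad = 55 36 36 36; K' ⊕ opad = 3f 5c 5c 5c.
Inner hash: sum = 85+54+54+54+70+70 = 387; mod 256 = 131 → 83.
Outer hash (recomputed tag): sum = 63+92+92+92+131 = 470; mod 256 = 214 → d6.
Recomputed tag = d6; claimed = 75 → mismatch.

invalid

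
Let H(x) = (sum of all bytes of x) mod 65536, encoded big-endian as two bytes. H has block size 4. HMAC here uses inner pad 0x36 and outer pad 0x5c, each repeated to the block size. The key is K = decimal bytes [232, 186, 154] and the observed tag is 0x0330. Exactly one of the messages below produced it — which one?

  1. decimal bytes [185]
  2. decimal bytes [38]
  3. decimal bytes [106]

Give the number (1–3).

2

Key decimal bytes [232, 186, 154] = e8 ba 9a is 3 bytes ≤ B = 4; zero-pad to 4 bytes: K' = e8 ba 9a 00.
K' ⊕ ipad = de 8c ac 36; K' ⊕ opad = b4 e6 c6 5c.
m1: inner = H(de 8c ac 36 b9) = 03 05; tag = H(b4 e6 c6 5c 03 05) = 02c4
m2: inner = H(de 8c ac 36 26) = 02 72; tag = H(b4 e6 c6 5c 02 72) = 0330 ← matches
m3: inner = H(de 8c ac 36 6a) = 02 b6; tag = H(b4 e6 c6 5c 02 b6) = 0374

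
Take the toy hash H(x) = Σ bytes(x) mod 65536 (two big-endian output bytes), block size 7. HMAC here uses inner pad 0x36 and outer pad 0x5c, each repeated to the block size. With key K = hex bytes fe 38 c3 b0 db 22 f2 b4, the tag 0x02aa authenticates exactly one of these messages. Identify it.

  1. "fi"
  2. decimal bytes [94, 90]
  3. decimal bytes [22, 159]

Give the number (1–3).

Key hex bytes fe 38 c3 b0 db 22 f2 b4 is 8 bytes > B = 7, so hash it first: H(key) = 05 4c, then zero-pad to 7 bytes: K' = 05 4c 00 00 00 00 00.
K' ⊕ ipad = 33 7a 36 36 36 36 36; K' ⊕ opad = 59 10 5c 5c 5c 5c 5c.
m1: inner = H(33 7a 36 36 36 36 36 66 69) = 02 8a; tag = H(59 10 5c 5c 5c 5c 5c 02 8a) = 02c1
m2: inner = H(33 7a 36 36 36 36 36 5e 5a) = 02 73; tag = H(59 10 5c 5c 5c 5c 5c 02 73) = 02aa ← matches
m3: inner = H(33 7a 36 36 36 36 36 16 9f) = 02 70; tag = H(59 10 5c 5c 5c 5c 5c 02 70) = 02a7

2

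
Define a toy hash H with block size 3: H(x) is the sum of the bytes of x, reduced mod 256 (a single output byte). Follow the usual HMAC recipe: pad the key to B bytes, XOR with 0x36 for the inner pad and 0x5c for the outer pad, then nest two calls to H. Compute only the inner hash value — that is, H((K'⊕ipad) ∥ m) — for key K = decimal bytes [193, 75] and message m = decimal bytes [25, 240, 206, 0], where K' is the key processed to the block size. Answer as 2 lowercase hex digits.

Key decimal bytes [193, 75] = c1 4b is 2 bytes ≤ B = 3; zero-pad to 3 bytes: K' = c1 4b 00.
K' ⊕ ipad = f7 7d 36.
Inner input = f7 7d 36 ∥ 19 f0 ce 00.
Inner hash: sum = 247+125+54+25+240+206+0 = 897; mod 256 = 129 → 81.

81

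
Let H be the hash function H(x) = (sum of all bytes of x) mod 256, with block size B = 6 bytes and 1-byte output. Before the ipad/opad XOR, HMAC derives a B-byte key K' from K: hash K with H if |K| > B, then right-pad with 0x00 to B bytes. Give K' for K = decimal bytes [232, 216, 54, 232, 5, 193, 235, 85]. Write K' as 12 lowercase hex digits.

|K| = 8 > B = 6, so first hash the key.
H(K): sum = 232+216+54+232+5+193+235+85 = 1252; mod 256 = 228 → e4.
Zero-pad H(K) = e4 to 6 bytes: K' = e4 00 00 00 00 00.

e40000000000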